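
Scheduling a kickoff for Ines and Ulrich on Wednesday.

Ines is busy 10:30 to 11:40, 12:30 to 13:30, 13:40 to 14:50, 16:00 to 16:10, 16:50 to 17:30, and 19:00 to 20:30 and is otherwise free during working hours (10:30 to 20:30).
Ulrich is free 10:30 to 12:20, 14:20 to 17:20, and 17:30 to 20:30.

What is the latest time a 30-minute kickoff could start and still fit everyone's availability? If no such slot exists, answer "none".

Ines free within 10:30–20:30: 11:40–12:30, 13:30–13:40, 14:50–16:00, 16:10–16:50, 17:30–19:00.
Ines ∩ Ulrich: 11:40–12:20, 14:50–16:00, 16:10–16:50, 17:30–19:00.
Windows ≥ 30 min: 11:40–12:20, 14:50–16:00, 16:10–16:50, 17:30–19:00.
Latest start in the last window 17:30–19:00 is 19:00 − 30 min = 18:30.

18:30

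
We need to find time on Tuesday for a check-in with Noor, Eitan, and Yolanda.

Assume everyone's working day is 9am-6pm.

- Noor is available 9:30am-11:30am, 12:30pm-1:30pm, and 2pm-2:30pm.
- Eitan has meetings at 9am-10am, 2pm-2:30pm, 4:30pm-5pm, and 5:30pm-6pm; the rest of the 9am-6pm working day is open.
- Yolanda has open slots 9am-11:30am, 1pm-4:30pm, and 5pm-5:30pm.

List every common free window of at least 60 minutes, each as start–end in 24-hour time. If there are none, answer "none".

10:00–11:30

Eitan free within 09:00–18:00: 10:00–14:00, 14:30–16:30, 17:00–17:30.
Noor ∩ Eitan: 10:00–11:30, 12:30–13:30.
Noor ∩ Eitan ∩ Yolanda: 10:00–11:30, 13:00–13:30.
Windows ≥ 60 min: 10:00–11:30.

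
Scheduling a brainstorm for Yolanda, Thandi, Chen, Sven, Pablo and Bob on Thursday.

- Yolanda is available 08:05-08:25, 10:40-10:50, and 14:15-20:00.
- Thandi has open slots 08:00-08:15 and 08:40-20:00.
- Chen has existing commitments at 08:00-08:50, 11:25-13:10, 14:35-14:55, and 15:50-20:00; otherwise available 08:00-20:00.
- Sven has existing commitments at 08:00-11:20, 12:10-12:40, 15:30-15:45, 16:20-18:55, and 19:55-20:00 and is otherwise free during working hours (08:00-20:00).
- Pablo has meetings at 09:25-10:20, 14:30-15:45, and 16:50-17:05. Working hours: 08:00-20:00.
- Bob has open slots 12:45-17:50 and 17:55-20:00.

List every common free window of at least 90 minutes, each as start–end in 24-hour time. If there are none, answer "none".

none

Chen free within 08:00–20:00: 08:50–11:25, 13:10–14:35, 14:55–15:50.
Sven free within 08:00–20:00: 11:20–12:10, 12:40–15:30, 15:45–16:20, 18:55–19:55.
Pablo free within 08:00–20:00: 08:00–09:25, 10:20–14:30, 15:45–16:50, 17:05–20:00.
Yolanda ∩ Thandi: 08:05–08:15, 10:40–10:50, 14:15–20:00.
Yolanda ∩ Thandi ∩ Chen: 10:40–10:50, 14:15–14:35, 14:55–15:50.
Yolanda ∩ Thandi ∩ Chen ∩ Sven: 14:15–14:35, 14:55–15:30, 15:45–15:50.
Yolanda ∩ Thandi ∩ Chen ∩ Sven ∩ Pablo: 14:15–14:30, 15:45–15:50.
Yolanda ∩ Thandi ∩ Chen ∩ Sven ∩ Pablo ∩ Bob: 14:15–14:30, 15:45–15:50.
Windows ≥ 90 min: (none).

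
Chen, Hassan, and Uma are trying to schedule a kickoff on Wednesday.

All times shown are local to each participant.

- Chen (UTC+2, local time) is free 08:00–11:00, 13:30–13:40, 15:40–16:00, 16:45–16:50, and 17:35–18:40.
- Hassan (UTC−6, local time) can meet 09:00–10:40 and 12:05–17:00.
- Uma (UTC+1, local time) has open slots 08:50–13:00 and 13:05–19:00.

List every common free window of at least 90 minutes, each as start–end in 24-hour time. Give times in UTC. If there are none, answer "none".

none

Chen → UTC: 06:00–09:00, 11:30–11:40, 13:40–14:00, 14:45–14:50, 15:35–16:40.
Hassan → UTC: 15:00–16:40, 18:05–23:00.
Uma → UTC: 07:50–12:00, 12:05–18:00.
Chen ∩ Hassan: 15:35–16:40.
Chen ∩ Hassan ∩ Uma: 15:35–16:40.
Windows ≥ 90 min: (none).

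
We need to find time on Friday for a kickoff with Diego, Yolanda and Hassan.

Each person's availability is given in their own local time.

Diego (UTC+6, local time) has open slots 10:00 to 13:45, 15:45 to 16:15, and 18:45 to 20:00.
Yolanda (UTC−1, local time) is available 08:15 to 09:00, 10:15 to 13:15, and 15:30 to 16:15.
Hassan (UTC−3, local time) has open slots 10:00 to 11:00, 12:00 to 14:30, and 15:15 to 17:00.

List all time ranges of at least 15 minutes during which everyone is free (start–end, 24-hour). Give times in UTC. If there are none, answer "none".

13:00–14:00

Diego → UTC: 04:00–07:45, 09:45–10:15, 12:45–14:00.
Yolanda → UTC: 09:15–10:00, 11:15–14:15, 16:30–17:15.
Hassan → UTC: 13:00–14:00, 15:00–17:30, 18:15–20:00.
Diego ∩ Yolanda: 09:45–10:00, 12:45–14:00.
Diego ∩ Yolanda ∩ Hassan: 13:00–14:00.
Windows ≥ 15 min: 13:00–14:00.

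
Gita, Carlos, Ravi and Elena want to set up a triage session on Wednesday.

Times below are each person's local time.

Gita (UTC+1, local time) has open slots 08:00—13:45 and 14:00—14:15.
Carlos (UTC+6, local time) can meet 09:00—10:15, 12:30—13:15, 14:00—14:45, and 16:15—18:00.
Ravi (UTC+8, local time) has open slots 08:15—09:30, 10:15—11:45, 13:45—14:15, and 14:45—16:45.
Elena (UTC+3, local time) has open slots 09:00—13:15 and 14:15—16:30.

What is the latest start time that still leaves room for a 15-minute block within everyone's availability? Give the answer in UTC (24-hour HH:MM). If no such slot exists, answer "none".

Gita → UTC: 07:00–12:45, 13:00–13:15.
Carlos → UTC: 03:00–04:15, 06:30–07:15, 08:00–08:45, 10:15–12:00.
Ravi → UTC: 00:15–01:30, 02:15–03:45, 05:45–06:15, 06:45–08:45.
Elena → UTC: 06:00–10:15, 11:15–13:30.
Gita ∩ Carlos: 07:00–07:15, 08:00–08:45, 10:15–12:00.
Gita ∩ Carlos ∩ Ravi: 07:00–07:15, 08:00–08:45.
Gita ∩ Carlos ∩ Ravi ∩ Elena: 07:00–07:15, 08:00–08:45.
Windows ≥ 15 min: 07:00–07:15, 08:00–08:45.
Latest start in the last window 08:00–08:45 is 08:45 − 15 min = 08:30.

08:30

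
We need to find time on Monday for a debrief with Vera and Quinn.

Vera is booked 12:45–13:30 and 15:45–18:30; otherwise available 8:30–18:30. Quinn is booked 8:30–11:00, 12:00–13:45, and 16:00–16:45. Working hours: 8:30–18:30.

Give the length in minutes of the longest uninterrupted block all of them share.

120 minutes

Vera free within 08:30–18:30: 08:30–12:45, 13:30–15:45.
Quinn free within 08:30–18:30: 11:00–12:00, 13:45–16:00, 16:45–18:30.
Vera ∩ Quinn: 11:00–12:00, 13:45–15:45.
Common window lengths: 60, 120 min; longest is 120.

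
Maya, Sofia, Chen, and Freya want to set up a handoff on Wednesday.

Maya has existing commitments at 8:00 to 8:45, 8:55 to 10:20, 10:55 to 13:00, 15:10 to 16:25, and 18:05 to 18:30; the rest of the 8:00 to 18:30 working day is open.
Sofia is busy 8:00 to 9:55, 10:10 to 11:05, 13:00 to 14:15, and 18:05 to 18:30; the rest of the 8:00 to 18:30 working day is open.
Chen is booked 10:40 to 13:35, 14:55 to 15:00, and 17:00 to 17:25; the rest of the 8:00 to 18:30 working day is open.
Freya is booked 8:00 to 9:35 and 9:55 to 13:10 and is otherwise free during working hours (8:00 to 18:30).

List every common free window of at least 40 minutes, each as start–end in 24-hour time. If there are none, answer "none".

Maya free within 08:00–18:30: 08:45–08:55, 10:20–10:55, 13:00–15:10, 16:25–18:05.
Sofia free within 08:00–18:30: 09:55–10:10, 11:05–13:00, 14:15–18:05.
Chen free within 08:00–18:30: 08:00–10:40, 13:35–14:55, 15:00–17:00, 17:25–18:30.
Freya free within 08:00–18:30: 09:35–09:55, 13:10–18:30.
Maya ∩ Sofia: 14:15–15:10, 16:25–18:05.
Maya ∩ Sofia ∩ Chen: 14:15–14:55, 15:00–15:10, 16:25–17:00, 17:25–18:05.
Maya ∩ Sofia ∩ Chen ∩ Freya: 14:15–14:55, 15:00–15:10, 16:25–17:00, 17:25–18:05.
Windows ≥ 40 min: 14:15–14:55, 17:25–18:05.

14:15–14:55, 17:25–18:05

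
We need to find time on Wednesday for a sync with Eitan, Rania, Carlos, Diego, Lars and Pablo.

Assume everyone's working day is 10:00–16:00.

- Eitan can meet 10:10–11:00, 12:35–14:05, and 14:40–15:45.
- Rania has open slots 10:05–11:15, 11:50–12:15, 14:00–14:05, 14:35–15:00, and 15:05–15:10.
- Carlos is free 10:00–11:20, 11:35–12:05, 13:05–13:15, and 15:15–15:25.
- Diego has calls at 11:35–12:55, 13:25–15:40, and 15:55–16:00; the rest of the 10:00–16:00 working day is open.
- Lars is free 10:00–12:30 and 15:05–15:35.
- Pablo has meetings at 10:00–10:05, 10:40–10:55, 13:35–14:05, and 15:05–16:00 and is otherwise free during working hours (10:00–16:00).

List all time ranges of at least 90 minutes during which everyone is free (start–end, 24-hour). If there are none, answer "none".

Diego free within 10:00–16:00: 10:00–11:35, 12:55–13:25, 15:40–15:55.
Pablo free within 10:00–16:00: 10:05–10:40, 10:55–13:35, 14:05–15:05.
Eitan ∩ Rania: 10:10–11:00, 14:00–14:05, 14:40–15:00, 15:05–15:10.
Eitan ∩ Rania ∩ Carlos: 10:10–11:00.
Eitan ∩ Rania ∩ Carlos ∩ Diego: 10:10–11:00.
Eitan ∩ Rania ∩ Carlos ∩ Diego ∩ Lars: 10:10–11:00.
Eitan ∩ Rania ∩ Carlos ∩ Diego ∩ Lars ∩ Pablo: 10:10–10:40, 10:55–11:00.
Windows ≥ 90 min: (none).

none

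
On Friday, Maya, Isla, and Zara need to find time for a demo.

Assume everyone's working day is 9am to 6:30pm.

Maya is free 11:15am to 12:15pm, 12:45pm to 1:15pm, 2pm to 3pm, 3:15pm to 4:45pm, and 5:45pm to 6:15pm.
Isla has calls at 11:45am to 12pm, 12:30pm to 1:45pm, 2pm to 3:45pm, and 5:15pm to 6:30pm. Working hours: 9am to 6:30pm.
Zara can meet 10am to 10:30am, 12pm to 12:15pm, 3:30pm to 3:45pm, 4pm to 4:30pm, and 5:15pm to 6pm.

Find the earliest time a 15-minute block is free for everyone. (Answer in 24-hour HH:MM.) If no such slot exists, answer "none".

12:00

Isla free within 09:00–18:30: 09:00–11:45, 12:00–12:30, 13:45–14:00, 15:45–17:15.
Maya ∩ Isla: 11:15–11:45, 12:00–12:15, 15:45–16:45.
Maya ∩ Isla ∩ Zara: 12:00–12:15, 16:00–16:30.
Windows ≥ 15 min: 12:00–12:15, 16:00–16:30.
Earliest such window starts at 12:00.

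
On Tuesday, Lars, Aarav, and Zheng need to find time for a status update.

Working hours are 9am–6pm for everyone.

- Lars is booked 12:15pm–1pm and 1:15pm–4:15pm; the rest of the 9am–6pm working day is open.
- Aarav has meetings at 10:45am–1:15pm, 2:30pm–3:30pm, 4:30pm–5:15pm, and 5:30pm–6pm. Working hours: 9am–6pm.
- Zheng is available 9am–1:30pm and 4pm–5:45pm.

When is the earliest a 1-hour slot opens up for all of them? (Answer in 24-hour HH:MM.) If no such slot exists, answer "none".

09:00

Lars free within 09:00–18:00: 09:00–12:15, 13:00–13:15, 16:15–18:00.
Aarav free within 09:00–18:00: 09:00–10:45, 13:15–14:30, 15:30–16:30, 17:15–17:30.
Lars ∩ Aarav: 09:00–10:45, 16:15–16:30, 17:15–17:30.
Lars ∩ Aarav ∩ Zheng: 09:00–10:45, 16:15–16:30, 17:15–17:30.
Windows ≥ 60 min: 09:00–10:45.
Earliest such window starts at 09:00.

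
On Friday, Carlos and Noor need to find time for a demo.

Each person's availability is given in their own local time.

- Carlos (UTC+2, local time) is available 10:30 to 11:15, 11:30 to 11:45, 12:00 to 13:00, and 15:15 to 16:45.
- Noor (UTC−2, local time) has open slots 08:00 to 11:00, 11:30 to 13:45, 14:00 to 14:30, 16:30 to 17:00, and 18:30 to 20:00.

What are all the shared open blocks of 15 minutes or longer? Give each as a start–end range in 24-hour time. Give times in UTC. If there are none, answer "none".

10:00–11:00, 13:30–14:45

Carlos → UTC: 08:30–09:15, 09:30–09:45, 10:00–11:00, 13:15–14:45.
Noor → UTC: 10:00–13:00, 13:30–15:45, 16:00–16:30, 18:30–19:00, 20:30–22:00.
Carlos ∩ Noor: 10:00–11:00, 13:30–14:45.
Windows ≥ 15 min: 10:00–11:00, 13:30–14:45.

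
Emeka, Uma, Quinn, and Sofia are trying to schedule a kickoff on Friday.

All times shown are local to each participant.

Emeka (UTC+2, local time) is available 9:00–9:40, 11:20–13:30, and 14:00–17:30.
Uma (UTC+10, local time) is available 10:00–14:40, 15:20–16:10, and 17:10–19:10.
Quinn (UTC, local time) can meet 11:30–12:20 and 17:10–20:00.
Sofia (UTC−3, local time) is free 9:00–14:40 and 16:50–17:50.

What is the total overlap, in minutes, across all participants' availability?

Emeka → UTC: 07:00–07:40, 09:20–11:30, 12:00–15:30.
Uma → UTC: 00:00–04:40, 05:20–06:10, 07:10–09:10.
Quinn → UTC: 11:30–12:20, 17:10–20:00.
Sofia → UTC: 12:00–17:40, 19:50–20:50.
Emeka ∩ Uma: 07:10–07:40.
Emeka ∩ Uma ∩ Quinn: (none).
Emeka ∩ Uma ∩ Quinn ∩ Sofia: (none).
Total common minutes: 0.

0 minutes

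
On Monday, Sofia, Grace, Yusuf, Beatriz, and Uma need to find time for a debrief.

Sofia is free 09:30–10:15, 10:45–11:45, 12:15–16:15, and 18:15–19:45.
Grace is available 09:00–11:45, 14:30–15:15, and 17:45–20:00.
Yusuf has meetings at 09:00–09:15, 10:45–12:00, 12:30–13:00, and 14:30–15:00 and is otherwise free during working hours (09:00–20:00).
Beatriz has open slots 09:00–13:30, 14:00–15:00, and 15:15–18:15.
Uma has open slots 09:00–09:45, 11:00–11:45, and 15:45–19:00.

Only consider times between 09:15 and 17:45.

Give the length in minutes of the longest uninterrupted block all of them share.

Yusuf free within 09:00–20:00: 09:15–10:45, 12:00–12:30, 13:00–14:30, 15:00–20:00.
Sofia ∩ Grace: 09:30–10:15, 10:45–11:45, 14:30–15:15, 18:15–19:45.
Sofia ∩ Grace ∩ Yusuf: 09:30–10:15, 15:00–15:15, 18:15–19:45.
Sofia ∩ Grace ∩ Yusuf ∩ Beatriz: 09:30–10:15.
Sofia ∩ Grace ∩ Yusuf ∩ Beatriz ∩ Uma: 09:30–09:45.
Restricted to 09:15–17:45: 09:30–09:45.
Single common window of 15 minutes.

15 minutes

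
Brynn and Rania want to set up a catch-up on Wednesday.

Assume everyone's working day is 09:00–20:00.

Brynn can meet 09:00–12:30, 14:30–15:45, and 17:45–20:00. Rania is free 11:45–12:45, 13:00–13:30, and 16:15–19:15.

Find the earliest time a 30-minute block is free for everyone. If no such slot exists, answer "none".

Brynn ∩ Rania: 11:45–12:30, 17:45–19:15.
Windows ≥ 30 min: 11:45–12:30, 17:45–19:15.
Earliest such window starts at 11:45.

11:45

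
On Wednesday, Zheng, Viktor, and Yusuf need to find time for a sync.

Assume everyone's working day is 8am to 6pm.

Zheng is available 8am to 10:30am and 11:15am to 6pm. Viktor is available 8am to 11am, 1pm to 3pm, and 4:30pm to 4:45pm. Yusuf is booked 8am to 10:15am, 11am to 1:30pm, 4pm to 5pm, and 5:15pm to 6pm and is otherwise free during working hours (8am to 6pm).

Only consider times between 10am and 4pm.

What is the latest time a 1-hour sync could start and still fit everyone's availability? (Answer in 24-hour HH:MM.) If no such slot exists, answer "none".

Yusuf free within 08:00–18:00: 10:15–11:00, 13:30–16:00, 17:00–17:15.
Zheng ∩ Viktor: 08:00–10:30, 13:00–15:00, 16:30–16:45.
Zheng ∩ Viktor ∩ Yusuf: 10:15–10:30, 13:30–15:00.
Restricted to 10:00–16:00: 10:15–10:30, 13:30–15:00.
Windows ≥ 60 min: 13:30–15:00.
Latest start in the last window 13:30–15:00 is 15:00 − 60 min = 14:00.

14:00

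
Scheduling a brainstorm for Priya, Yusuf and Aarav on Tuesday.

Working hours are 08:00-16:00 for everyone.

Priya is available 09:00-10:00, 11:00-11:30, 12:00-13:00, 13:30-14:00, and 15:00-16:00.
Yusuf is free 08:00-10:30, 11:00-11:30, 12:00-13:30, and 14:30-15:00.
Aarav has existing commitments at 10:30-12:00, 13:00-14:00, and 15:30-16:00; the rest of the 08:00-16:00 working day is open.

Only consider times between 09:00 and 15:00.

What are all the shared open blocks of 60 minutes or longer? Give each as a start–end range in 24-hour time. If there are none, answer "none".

Aarav free within 08:00–16:00: 08:00–10:30, 12:00–13:00, 14:00–15:30.
Priya ∩ Yusuf: 09:00–10:00, 11:00–11:30, 12:00–13:00.
Priya ∩ Yusuf ∩ Aarav: 09:00–10:00, 12:00–13:00.
Restricted to 09:00–15:00: 09:00–10:00, 12:00–13:00.
Windows ≥ 60 min: 09:00–10:00, 12:00–13:00.

09:00–10:00, 12:00–13:00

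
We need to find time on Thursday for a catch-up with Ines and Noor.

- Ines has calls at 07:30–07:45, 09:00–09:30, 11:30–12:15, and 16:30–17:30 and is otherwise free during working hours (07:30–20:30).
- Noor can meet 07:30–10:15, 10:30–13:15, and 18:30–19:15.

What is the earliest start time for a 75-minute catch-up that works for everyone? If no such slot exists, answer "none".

07:45

Ines free within 07:30–20:30: 07:45–09:00, 09:30–11:30, 12:15–16:30, 17:30–20:30.
Ines ∩ Noor: 07:45–09:00, 09:30–10:15, 10:30–11:30, 12:15–13:15, 18:30–19:15.
Windows ≥ 75 min: 07:45–09:00.
Earliest such window starts at 07:45.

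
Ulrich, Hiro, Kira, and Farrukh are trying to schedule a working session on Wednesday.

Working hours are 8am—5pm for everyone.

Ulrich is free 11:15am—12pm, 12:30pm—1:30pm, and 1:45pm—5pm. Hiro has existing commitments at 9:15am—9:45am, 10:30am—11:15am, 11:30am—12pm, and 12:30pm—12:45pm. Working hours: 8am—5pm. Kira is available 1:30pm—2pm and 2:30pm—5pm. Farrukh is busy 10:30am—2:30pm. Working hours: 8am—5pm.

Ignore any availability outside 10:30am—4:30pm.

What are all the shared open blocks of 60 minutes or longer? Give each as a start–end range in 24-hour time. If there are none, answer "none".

Hiro free within 08:00–17:00: 08:00–09:15, 09:45–10:30, 11:15–11:30, 12:00–12:30, 12:45–17:00.
Farrukh free within 08:00–17:00: 08:00–10:30, 14:30–17:00.
Ulrich ∩ Hiro: 11:15–11:30, 12:45–13:30, 13:45–17:00.
Ulrich ∩ Hiro ∩ Kira: 13:45–14:00, 14:30–17:00.
Ulrich ∩ Hiro ∩ Kira ∩ Farrukh: 14:30–17:00.
Restricted to 10:30–16:30: 14:30–16:30.
Windows ≥ 60 min: 14:30–16:30.

14:30–16:30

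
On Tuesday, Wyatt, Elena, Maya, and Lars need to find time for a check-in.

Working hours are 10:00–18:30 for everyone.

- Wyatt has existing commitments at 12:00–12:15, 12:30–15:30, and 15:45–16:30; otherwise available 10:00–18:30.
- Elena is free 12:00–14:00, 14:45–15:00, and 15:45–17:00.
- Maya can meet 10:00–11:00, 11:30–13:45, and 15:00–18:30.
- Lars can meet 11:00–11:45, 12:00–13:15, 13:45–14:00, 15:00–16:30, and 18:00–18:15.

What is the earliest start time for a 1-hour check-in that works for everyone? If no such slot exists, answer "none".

none

Wyatt free within 10:00–18:30: 10:00–12:00, 12:15–12:30, 15:30–15:45, 16:30–18:30.
Wyatt ∩ Elena: 12:15–12:30, 16:30–17:00.
Wyatt ∩ Elena ∩ Maya: 12:15–12:30, 16:30–17:00.
Wyatt ∩ Elena ∩ Maya ∩ Lars: 12:15–12:30.
Windows ≥ 60 min: (none).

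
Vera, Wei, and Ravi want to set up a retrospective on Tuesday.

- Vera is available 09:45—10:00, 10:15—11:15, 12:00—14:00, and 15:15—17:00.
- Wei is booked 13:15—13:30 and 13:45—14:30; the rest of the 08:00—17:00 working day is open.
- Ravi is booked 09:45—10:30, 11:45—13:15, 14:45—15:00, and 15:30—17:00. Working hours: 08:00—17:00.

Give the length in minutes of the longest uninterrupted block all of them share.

Wei free within 08:00–17:00: 08:00–13:15, 13:30–13:45, 14:30–17:00.
Ravi free within 08:00–17:00: 08:00–09:45, 10:30–11:45, 13:15–14:45, 15:00–15:30.
Vera ∩ Wei: 09:45–10:00, 10:15–11:15, 12:00–13:15, 13:30–13:45, 15:15–17:00.
Vera ∩ Wei ∩ Ravi: 10:30–11:15, 13:30–13:45, 15:15–15:30.
Common window lengths: 45, 15, 15 min; longest is 45.

45 minutes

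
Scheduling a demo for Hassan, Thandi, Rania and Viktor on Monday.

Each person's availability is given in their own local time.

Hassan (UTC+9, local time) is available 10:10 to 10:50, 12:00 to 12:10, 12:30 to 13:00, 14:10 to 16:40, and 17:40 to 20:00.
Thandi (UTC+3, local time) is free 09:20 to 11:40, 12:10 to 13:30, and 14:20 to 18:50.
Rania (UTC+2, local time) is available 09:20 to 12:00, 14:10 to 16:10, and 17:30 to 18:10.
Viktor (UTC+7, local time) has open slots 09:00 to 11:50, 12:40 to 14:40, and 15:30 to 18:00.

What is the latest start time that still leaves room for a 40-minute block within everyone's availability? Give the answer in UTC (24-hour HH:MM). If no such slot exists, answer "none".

Hassan → UTC: 01:10–01:50, 03:00–03:10, 03:30–04:00, 05:10–07:40, 08:40–11:00.
Thandi → UTC: 06:20–08:40, 09:10–10:30, 11:20–15:50.
Rania → UTC: 07:20–10:00, 12:10–14:10, 15:30–16:10.
Viktor → UTC: 02:00–04:50, 05:40–07:40, 08:30–11:00.
Hassan ∩ Thandi: 06:20–07:40, 09:10–10:30.
Hassan ∩ Thandi ∩ Rania: 07:20–07:40, 09:10–10:00.
Hassan ∩ Thandi ∩ Rania ∩ Viktor: 07:20–07:40, 09:10–10:00.
Windows ≥ 40 min: 09:10–10:00.
Latest start in the last window 09:10–10:00 is 10:00 − 40 min = 09:20.

09:20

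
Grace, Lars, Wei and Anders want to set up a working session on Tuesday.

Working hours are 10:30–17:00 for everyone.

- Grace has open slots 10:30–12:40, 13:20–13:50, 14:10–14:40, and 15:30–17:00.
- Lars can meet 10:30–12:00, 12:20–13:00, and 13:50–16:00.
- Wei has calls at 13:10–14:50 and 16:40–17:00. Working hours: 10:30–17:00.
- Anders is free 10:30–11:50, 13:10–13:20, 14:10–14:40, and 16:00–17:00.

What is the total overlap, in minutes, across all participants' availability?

80 minutes

Wei free within 10:30–17:00: 10:30–13:10, 14:50–16:40.
Grace ∩ Lars: 10:30–12:00, 12:20–12:40, 14:10–14:40, 15:30–16:00.
Grace ∩ Lars ∩ Wei: 10:30–12:00, 12:20–12:40, 15:30–16:00.
Grace ∩ Lars ∩ Wei ∩ Anders: 10:30–11:50.
Total common minutes: 80.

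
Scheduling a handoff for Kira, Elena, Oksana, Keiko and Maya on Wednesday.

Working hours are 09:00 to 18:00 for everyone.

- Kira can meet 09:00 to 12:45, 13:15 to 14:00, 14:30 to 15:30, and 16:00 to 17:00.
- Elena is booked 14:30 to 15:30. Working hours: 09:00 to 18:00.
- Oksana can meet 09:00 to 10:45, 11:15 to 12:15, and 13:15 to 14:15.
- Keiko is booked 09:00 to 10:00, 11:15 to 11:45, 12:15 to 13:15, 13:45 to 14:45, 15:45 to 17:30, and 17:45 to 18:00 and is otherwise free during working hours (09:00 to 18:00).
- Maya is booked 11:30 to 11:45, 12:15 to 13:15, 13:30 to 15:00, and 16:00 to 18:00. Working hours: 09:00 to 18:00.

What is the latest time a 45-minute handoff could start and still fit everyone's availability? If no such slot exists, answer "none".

Elena free within 09:00–18:00: 09:00–14:30, 15:30–18:00.
Keiko free within 09:00–18:00: 10:00–11:15, 11:45–12:15, 13:15–13:45, 14:45–15:45, 17:30–17:45.
Maya free within 09:00–18:00: 09:00–11:30, 11:45–12:15, 13:15–13:30, 15:00–16:00.
Kira ∩ Elena: 09:00–12:45, 13:15–14:00, 16:00–17:00.
Kira ∩ Elena ∩ Oksana: 09:00–10:45, 11:15–12:15, 13:15–14:00.
Kira ∩ Elena ∩ Oksana ∩ Keiko: 10:00–10:45, 11:45–12:15, 13:15–13:45.
Kira ∩ Elena ∩ Oksana ∩ Keiko ∩ Maya: 10:00–10:45, 11:45–12:15, 13:15–13:30.
Windows ≥ 45 min: 10:00–10:45.
Latest start in the last window 10:00–10:45 is 10:45 − 45 min = 10:00.

10:00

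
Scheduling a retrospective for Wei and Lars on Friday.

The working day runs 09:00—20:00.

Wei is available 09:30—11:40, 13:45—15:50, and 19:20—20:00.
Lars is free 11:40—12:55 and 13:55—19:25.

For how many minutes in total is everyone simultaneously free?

Wei ∩ Lars: 13:55–15:50, 19:20–19:25.
Total common minutes: 115 + 5 = 120.

120 minutes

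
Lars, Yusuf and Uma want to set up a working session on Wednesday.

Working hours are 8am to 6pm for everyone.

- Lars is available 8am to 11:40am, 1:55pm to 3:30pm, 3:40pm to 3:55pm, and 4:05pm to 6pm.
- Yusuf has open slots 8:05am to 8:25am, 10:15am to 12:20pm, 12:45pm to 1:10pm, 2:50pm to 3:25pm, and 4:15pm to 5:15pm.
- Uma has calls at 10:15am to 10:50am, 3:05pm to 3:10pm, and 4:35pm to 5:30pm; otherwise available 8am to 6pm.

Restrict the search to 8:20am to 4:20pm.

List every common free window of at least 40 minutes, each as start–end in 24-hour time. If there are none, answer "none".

10:50–11:40

Uma free within 08:00–18:00: 08:00–10:15, 10:50–15:05, 15:10–16:35, 17:30–18:00.
Lars ∩ Yusuf: 08:05–08:25, 10:15–11:40, 14:50–15:25, 16:15–17:15.
Lars ∩ Yusuf ∩ Uma: 08:05–08:25, 10:50–11:40, 14:50–15:05, 15:10–15:25, 16:15–16:35.
Restricted to 08:20–16:20: 08:20–08:25, 10:50–11:40, 14:50–15:05, 15:10–15:25, 16:15–16:20.
Windows ≥ 40 min: 10:50–11:40.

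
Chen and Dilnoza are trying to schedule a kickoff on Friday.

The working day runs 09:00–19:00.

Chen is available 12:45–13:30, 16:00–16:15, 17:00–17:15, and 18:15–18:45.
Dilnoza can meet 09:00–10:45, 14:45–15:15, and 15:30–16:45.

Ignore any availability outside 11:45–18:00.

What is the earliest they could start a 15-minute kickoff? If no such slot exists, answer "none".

16:00

Chen ∩ Dilnoza: 16:00–16:15.
Restricted to 11:45–18:00: 16:00–16:15.
Windows ≥ 15 min: 16:00–16:15.
Earliest such window starts at 16:00.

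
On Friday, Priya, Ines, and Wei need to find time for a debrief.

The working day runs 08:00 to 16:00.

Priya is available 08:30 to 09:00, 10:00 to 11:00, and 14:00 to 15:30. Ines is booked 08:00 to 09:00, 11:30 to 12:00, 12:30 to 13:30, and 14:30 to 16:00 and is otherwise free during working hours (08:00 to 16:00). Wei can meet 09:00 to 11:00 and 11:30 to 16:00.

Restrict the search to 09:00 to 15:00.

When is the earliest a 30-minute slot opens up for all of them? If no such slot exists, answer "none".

10:00

Ines free within 08:00–16:00: 09:00–11:30, 12:00–12:30, 13:30–14:30.
Priya ∩ Ines: 10:00–11:00, 14:00–14:30.
Priya ∩ Ines ∩ Wei: 10:00–11:00, 14:00–14:30.
Restricted to 09:00–15:00: 10:00–11:00, 14:00–14:30.
Windows ≥ 30 min: 10:00–11:00, 14:00–14:30.
Earliest such window starts at 10:00.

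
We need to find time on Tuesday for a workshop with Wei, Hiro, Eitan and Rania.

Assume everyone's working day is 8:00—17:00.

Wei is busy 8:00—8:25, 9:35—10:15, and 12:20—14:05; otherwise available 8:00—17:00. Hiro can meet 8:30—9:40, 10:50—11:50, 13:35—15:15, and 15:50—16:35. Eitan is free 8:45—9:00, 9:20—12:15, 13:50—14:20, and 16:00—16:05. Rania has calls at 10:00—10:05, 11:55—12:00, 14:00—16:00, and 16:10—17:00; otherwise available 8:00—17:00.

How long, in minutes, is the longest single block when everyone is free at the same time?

60 minutes

Wei free within 08:00–17:00: 08:25–09:35, 10:15–12:20, 14:05–17:00.
Rania free within 08:00–17:00: 08:00–10:00, 10:05–11:55, 12:00–14:00, 16:00–16:10.
Wei ∩ Hiro: 08:30–09:35, 10:50–11:50, 14:05–15:15, 15:50–16:35.
Wei ∩ Hiro ∩ Eitan: 08:45–09:00, 09:20–09:35, 10:50–11:50, 14:05–14:20, 16:00–16:05.
Wei ∩ Hiro ∩ Eitan ∩ Rania: 08:45–09:00, 09:20–09:35, 10:50–11:50, 16:00–16:05.
Common window lengths: 15, 15, 60, 5 min; longest is 60.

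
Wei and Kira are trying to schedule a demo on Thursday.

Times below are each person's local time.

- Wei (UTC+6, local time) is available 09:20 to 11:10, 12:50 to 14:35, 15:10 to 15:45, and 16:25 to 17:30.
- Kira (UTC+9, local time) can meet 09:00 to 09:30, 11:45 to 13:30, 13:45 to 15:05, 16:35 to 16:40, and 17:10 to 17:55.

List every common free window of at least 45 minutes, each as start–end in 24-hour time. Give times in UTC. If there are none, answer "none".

03:20–04:30

Wei → UTC: 03:20–05:10, 06:50–08:35, 09:10–09:45, 10:25–11:30.
Kira → UTC: 00:00–00:30, 02:45–04:30, 04:45–06:05, 07:35–07:40, 08:10–08:55.
Wei ∩ Kira: 03:20–04:30, 04:45–05:10, 07:35–07:40, 08:10–08:35.
Windows ≥ 45 min: 03:20–04:30.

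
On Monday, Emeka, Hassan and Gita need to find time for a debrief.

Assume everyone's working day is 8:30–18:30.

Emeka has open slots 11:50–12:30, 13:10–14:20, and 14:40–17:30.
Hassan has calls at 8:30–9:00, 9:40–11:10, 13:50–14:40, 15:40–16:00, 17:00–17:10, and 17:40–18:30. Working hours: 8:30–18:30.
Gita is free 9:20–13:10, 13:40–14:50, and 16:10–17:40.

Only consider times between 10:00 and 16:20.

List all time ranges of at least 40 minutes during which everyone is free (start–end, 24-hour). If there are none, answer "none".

Hassan free within 08:30–18:30: 09:00–09:40, 11:10–13:50, 14:40–15:40, 16:00–17:00, 17:10–17:40.
Emeka ∩ Hassan: 11:50–12:30, 13:10–13:50, 14:40–15:40, 16:00–17:00, 17:10–17:30.
Emeka ∩ Hassan ∩ Gita: 11:50–12:30, 13:40–13:50, 14:40–14:50, 16:10–17:00, 17:10–17:30.
Restricted to 10:00–16:20: 11:50–12:30, 13:40–13:50, 14:40–14:50, 16:10–16:20.
Windows ≥ 40 min: 11:50–12:30.

11:50–12:30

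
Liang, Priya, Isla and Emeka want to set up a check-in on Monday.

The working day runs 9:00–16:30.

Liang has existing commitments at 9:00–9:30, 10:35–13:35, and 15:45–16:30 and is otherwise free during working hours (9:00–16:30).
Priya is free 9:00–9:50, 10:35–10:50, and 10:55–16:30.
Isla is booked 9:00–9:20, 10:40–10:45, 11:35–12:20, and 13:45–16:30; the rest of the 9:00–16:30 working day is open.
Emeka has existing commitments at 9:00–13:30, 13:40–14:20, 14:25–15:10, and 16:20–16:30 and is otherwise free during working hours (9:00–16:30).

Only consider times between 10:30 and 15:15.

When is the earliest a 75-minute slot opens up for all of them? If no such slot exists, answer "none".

Liang free within 09:00–16:30: 09:30–10:35, 13:35–15:45.
Isla free within 09:00–16:30: 09:20–10:40, 10:45–11:35, 12:20–13:45.
Emeka free within 09:00–16:30: 13:30–13:40, 14:20–14:25, 15:10–16:20.
Liang ∩ Priya: 09:30–09:50, 13:35–15:45.
Liang ∩ Priya ∩ Isla: 09:30–09:50, 13:35–13:45.
Liang ∩ Priya ∩ Isla ∩ Emeka: 13:35–13:40.
Restricted to 10:30–15:15: 13:35–13:40.
Windows ≥ 75 min: (none).

none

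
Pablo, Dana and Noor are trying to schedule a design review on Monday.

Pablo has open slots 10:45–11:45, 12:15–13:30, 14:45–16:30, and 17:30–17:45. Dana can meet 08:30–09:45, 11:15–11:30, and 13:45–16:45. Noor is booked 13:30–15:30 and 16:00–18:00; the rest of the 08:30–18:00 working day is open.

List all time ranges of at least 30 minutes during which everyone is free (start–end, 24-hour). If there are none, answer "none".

Noor free within 08:30–18:00: 08:30–13:30, 15:30–16:00.
Pablo ∩ Dana: 11:15–11:30, 14:45–16:30.
Pablo ∩ Dana ∩ Noor: 11:15–11:30, 15:30–16:00.
Windows ≥ 30 min: 15:30–16:00.

15:30–16:00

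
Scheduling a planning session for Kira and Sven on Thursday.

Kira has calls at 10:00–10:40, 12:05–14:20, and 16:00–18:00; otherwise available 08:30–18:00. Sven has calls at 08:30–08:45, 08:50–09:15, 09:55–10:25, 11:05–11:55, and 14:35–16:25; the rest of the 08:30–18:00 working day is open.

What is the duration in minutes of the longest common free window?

40 minutes

Kira free within 08:30–18:00: 08:30–10:00, 10:40–12:05, 14:20–16:00.
Sven free within 08:30–18:00: 08:45–08:50, 09:15–09:55, 10:25–11:05, 11:55–14:35, 16:25–18:00.
Kira ∩ Sven: 08:45–08:50, 09:15–09:55, 10:40–11:05, 11:55–12:05, 14:20–14:35.
Common window lengths: 5, 40, 25, 10, 15 min; longest is 40.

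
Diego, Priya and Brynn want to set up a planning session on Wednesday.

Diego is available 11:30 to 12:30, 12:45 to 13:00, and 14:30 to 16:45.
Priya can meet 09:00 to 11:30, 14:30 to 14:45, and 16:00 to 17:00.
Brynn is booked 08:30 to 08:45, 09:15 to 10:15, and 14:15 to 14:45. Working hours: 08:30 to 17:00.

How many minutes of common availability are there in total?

45 minutes

Brynn free within 08:30–17:00: 08:45–09:15, 10:15–14:15, 14:45–17:00.
Diego ∩ Priya: 14:30–14:45, 16:00–16:45.
Diego ∩ Priya ∩ Brynn: 16:00–16:45.
Total common minutes: 45.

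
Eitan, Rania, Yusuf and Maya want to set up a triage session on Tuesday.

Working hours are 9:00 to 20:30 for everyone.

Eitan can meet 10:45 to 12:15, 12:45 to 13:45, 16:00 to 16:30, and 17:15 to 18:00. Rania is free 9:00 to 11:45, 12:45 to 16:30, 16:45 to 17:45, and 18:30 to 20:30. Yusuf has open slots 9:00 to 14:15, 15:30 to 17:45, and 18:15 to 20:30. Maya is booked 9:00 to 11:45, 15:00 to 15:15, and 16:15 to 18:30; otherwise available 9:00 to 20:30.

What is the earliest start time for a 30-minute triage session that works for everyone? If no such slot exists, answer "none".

Maya free within 09:00–20:30: 11:45–15:00, 15:15–16:15, 18:30–20:30.
Eitan ∩ Rania: 10:45–11:45, 12:45–13:45, 16:00–16:30, 17:15–17:45.
Eitan ∩ Rania ∩ Yusuf: 10:45–11:45, 12:45–13:45, 16:00–16:30, 17:15–17:45.
Eitan ∩ Rania ∩ Yusuf ∩ Maya: 12:45–13:45, 16:00–16:15.
Windows ≥ 30 min: 12:45–13:45.
Earliest such window starts at 12:45.

12:45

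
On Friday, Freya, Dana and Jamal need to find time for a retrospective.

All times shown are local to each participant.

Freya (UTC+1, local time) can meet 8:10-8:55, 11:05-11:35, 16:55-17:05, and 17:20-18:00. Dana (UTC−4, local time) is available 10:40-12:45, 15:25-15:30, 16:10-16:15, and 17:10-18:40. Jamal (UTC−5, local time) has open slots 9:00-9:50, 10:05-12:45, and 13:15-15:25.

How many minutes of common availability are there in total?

Freya → UTC: 07:10–07:55, 10:05–10:35, 15:55–16:05, 16:20–17:00.
Dana → UTC: 14:40–16:45, 19:25–19:30, 20:10–20:15, 21:10–22:40.
Jamal → UTC: 14:00–14:50, 15:05–17:45, 18:15–20:25.
Freya ∩ Dana: 15:55–16:05, 16:20–16:45.
Freya ∩ Dana ∩ Jamal: 15:55–16:05, 16:20–16:45.
Total common minutes: 10 + 25 = 35.

35 minutes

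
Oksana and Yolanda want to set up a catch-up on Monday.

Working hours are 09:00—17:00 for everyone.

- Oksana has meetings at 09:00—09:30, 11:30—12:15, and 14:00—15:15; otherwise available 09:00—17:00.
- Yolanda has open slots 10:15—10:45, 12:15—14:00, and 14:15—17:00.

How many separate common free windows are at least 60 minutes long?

Oksana free within 09:00–17:00: 09:30–11:30, 12:15–14:00, 15:15–17:00.
Oksana ∩ Yolanda: 10:15–10:45, 12:15–14:00, 15:15–17:00.
Windows ≥ 60 min: 12:15–14:00, 15:15–17:00.
That's 2 windows.

2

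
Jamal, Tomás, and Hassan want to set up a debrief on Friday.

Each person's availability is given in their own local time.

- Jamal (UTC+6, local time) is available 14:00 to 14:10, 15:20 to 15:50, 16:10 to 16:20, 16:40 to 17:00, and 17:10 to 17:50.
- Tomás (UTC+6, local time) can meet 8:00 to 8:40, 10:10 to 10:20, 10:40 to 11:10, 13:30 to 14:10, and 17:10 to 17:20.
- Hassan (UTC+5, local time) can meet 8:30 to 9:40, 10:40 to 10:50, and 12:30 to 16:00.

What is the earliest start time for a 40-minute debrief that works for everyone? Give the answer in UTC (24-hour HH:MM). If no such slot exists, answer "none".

none

Jamal → UTC: 08:00–08:10, 09:20–09:50, 10:10–10:20, 10:40–11:00, 11:10–11:50.
Tomás → UTC: 02:00–02:40, 04:10–04:20, 04:40–05:10, 07:30–08:10, 11:10–11:20.
Hassan → UTC: 03:30–04:40, 05:40–05:50, 07:30–11:00.
Jamal ∩ Tomás: 08:00–08:10, 11:10–11:20.
Jamal ∩ Tomás ∩ Hassan: 08:00–08:10.
Windows ≥ 40 min: (none).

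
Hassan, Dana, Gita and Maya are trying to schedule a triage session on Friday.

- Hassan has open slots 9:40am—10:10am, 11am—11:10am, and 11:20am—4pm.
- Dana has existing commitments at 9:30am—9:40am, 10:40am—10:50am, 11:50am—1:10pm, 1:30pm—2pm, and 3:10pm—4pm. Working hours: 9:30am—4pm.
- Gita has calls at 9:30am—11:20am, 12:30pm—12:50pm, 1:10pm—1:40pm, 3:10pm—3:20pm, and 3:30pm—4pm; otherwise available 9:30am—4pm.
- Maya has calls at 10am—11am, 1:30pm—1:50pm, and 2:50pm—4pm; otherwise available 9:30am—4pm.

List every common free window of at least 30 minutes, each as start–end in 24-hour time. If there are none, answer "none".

11:20–11:50, 14:00–14:50

Dana free within 09:30–16:00: 09:40–10:40, 10:50–11:50, 13:10–13:30, 14:00–15:10.
Gita free within 09:30–16:00: 11:20–12:30, 12:50–13:10, 13:40–15:10, 15:20–15:30.
Maya free within 09:30–16:00: 09:30–10:00, 11:00–13:30, 13:50–14:50.
Hassan ∩ Dana: 09:40–10:10, 11:00–11:10, 11:20–11:50, 13:10–13:30, 14:00–15:10.
Hassan ∩ Dana ∩ Gita: 11:20–11:50, 14:00–15:10.
Hassan ∩ Dana ∩ Gita ∩ Maya: 11:20–11:50, 14:00–14:50.
Windows ≥ 30 min: 11:20–11:50, 14:00–14:50.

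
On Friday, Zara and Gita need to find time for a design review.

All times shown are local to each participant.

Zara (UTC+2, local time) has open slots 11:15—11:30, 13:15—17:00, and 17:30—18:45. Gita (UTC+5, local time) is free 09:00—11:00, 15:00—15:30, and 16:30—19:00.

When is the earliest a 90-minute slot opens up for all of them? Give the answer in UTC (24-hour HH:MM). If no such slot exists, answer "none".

11:30

Zara → UTC: 09:15–09:30, 11:15–15:00, 15:30–16:45.
Gita → UTC: 04:00–06:00, 10:00–10:30, 11:30–14:00.
Zara ∩ Gita: 11:30–14:00.
Windows ≥ 90 min: 11:30–14:00.
Earliest such window starts at 11:30.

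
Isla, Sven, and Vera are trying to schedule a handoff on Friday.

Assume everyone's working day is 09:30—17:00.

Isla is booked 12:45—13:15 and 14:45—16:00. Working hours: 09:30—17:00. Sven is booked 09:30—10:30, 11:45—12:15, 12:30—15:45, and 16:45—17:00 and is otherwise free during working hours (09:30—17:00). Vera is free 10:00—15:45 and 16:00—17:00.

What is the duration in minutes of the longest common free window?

Isla free within 09:30–17:00: 09:30–12:45, 13:15–14:45, 16:00–17:00.
Sven free within 09:30–17:00: 10:30–11:45, 12:15–12:30, 15:45–16:45.
Isla ∩ Sven: 10:30–11:45, 12:15–12:30, 16:00–16:45.
Isla ∩ Sven ∩ Vera: 10:30–11:45, 12:15–12:30, 16:00–16:45.
Common window lengths: 75, 15, 45 min; longest is 75.

75 minutes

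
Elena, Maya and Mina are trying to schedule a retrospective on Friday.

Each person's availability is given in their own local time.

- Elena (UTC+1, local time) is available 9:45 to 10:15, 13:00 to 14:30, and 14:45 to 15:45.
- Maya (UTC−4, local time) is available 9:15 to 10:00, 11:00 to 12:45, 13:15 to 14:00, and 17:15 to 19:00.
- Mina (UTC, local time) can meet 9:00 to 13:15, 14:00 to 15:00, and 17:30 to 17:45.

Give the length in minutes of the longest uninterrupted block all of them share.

0 minutes

Elena → UTC: 08:45–09:15, 12:00–13:30, 13:45–14:45.
Maya → UTC: 13:15–14:00, 15:00–16:45, 17:15–18:00, 21:15–23:00.
Mina → UTC: 09:00–13:15, 14:00–15:00, 17:30–17:45.
Elena ∩ Maya: 13:15–13:30, 13:45–14:00.
Elena ∩ Maya ∩ Mina: (none).
No common window.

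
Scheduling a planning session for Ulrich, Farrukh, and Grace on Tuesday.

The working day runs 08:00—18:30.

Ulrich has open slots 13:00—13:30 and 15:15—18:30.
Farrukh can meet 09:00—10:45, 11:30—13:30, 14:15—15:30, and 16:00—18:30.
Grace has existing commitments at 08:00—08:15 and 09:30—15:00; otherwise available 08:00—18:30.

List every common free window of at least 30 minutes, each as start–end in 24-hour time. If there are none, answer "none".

Grace free within 08:00–18:30: 08:15–09:30, 15:00–18:30.
Ulrich ∩ Farrukh: 13:00–13:30, 15:15–15:30, 16:00–18:30.
Ulrich ∩ Farrukh ∩ Grace: 15:15–15:30, 16:00–18:30.
Windows ≥ 30 min: 16:00–18:30.

16:00–18:30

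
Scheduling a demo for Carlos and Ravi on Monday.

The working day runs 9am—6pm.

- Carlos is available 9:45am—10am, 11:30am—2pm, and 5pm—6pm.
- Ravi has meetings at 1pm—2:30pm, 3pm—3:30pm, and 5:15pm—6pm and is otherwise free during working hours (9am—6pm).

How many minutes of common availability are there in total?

120 minutes

Ravi free within 09:00–18:00: 09:00–13:00, 14:30–15:00, 15:30–17:15.
Carlos ∩ Ravi: 09:45–10:00, 11:30–13:00, 17:00–17:15.
Total common minutes: 15 + 90 + 15 = 120.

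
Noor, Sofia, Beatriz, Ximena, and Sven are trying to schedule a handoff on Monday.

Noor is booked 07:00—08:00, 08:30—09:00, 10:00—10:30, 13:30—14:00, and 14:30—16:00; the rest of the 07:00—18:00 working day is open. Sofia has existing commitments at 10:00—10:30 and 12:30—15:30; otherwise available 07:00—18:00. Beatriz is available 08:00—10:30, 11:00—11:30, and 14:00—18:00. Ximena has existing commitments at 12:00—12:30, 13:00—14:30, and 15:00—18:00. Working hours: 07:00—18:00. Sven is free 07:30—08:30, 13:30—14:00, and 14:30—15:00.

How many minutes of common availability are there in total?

Noor free within 07:00–18:00: 08:00–08:30, 09:00–10:00, 10:30–13:30, 14:00–14:30, 16:00–18:00.
Sofia free within 07:00–18:00: 07:00–10:00, 10:30–12:30, 15:30–18:00.
Ximena free within 07:00–18:00: 07:00–12:00, 12:30–13:00, 14:30–15:00.
Noor ∩ Sofia: 08:00–08:30, 09:00–10:00, 10:30–12:30, 16:00–18:00.
Noor ∩ Sofia ∩ Beatriz: 08:00–08:30, 09:00–10:00, 11:00–11:30, 16:00–18:00.
Noor ∩ Sofia ∩ Beatriz ∩ Ximena: 08:00–08:30, 09:00–10:00, 11:00–11:30.
Noor ∩ Sofia ∩ Beatriz ∩ Ximena ∩ Sven: 08:00–08:30.
Total common minutes: 30.

30 minutes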